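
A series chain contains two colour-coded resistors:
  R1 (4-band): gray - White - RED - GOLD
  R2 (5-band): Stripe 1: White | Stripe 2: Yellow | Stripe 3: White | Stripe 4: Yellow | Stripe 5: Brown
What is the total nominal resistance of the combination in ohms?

R1: grey, white → 89; red ×10^2 → 8900 Ω.
R2: white, yellow, white → 949; yellow ×10^4 → 9490000 Ω.
Series: 8900 + 9490000 = 9498900 Ω.

9498900 Ω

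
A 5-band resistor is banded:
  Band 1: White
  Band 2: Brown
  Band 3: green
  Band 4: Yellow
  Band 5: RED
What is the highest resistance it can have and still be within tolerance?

White → 9 (first significant figure)
Brown → 1 (second significant figure)
Green → 5 (third significant figure)
Yellow → ×10^4 multiplier
Red → ±2% tolerance
915 × 10000 = 9150000 Ω
Highest = 9150000 × (1 + 2/100) = 9333000 Ω.

9333000 Ω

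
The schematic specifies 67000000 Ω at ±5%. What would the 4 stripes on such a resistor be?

67000000 Ω = 67 × 10^6.
6 → blue
7 → violet
Multiplier 10^6 → blue.
±5% tolerance → gold.

blue, violet, blue, gold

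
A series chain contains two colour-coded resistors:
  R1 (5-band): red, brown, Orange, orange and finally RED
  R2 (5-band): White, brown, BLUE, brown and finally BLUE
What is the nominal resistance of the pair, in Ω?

R1: red, brown, orange → 213; orange ×10^3 → 213000 Ω.
R2: white, brown, blue → 916; brown ×10 → 9160 Ω.
Series: 213000 + 9160 = 222160 Ω.

222160 Ω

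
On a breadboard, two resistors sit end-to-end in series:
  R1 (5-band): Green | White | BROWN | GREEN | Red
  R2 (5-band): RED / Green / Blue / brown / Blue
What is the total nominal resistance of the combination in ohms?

59102560 Ω

R1: green, white, brown → 591; green ×10^5 → 59100000 Ω.
R2: red, green, blue → 256; brown ×10 → 2560 Ω.
Series: 59100000 + 2560 = 59102560 Ω.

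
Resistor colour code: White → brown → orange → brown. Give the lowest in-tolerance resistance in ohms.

White → 9 (first significant figure)
Brown → 1 (second significant figure)
Orange → ×10^3 multiplier
Brown → ±1% tolerance
91 × 1000 = 91000 Ω
Lowest = 91000 × (1 − 1/100) = 90090 Ω.

90090 Ω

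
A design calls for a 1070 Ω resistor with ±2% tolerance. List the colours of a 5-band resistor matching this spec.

brown, black, violet, brown, red

1070 Ω = 107 × 10^1.
1 → brown
0 → black
7 → violet
Multiplier 10^1 → brown.
±2% tolerance → red.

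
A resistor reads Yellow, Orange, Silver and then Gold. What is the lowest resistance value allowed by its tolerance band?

0.4085 Ω

Yellow → 4 (first significant figure)
Orange → 3 (second significant figure)
Silver → ×0.01 multiplier
Gold → ±5% tolerance
43 × 0.01 = 0.43 Ω
Lowest = 0.43 × (1 − 5/100) = 0.4085 Ω.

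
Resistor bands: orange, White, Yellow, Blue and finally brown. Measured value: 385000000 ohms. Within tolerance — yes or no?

no

Orange → 3 (first significant figure)
White → 9 (second significant figure)
Yellow → 4 (third significant figure)
Blue → ×10^6 multiplier
Brown → ±1% tolerance
394 × 1000000 = 394000000 Ω
Allowed range: 390060000 Ω to 397940000 Ω.
385000000 ohms lies outside that range.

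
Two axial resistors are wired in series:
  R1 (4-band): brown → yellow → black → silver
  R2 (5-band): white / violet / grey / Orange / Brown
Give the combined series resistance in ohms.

978014 Ω

R1: brown, yellow → 14; black ×1 → 14 Ω.
R2: white, violet, grey → 978; orange ×10^3 → 978000 Ω.
Series: 14 + 978000 = 978014 Ω.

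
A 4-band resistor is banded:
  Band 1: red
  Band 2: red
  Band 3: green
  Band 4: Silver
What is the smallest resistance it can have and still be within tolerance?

1980000 Ω

Red → 2 (first significant figure)
Red → 2 (second significant figure)
Green → ×10^5 multiplier
Silver → ±10% tolerance
22 × 100000 = 2200000 Ω
Smallest = 2200000 × (1 − 10/100) = 1980000 Ω.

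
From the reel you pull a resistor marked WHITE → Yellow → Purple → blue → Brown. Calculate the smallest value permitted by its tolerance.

937530000 Ω

White → 9 (first significant figure)
Yellow → 4 (second significant figure)
Violet → 7 (third significant figure)
Blue → ×10^6 multiplier
Brown → ±1% tolerance
947 × 1000000 = 947000000 Ω
Smallest = 947000000 × (1 − 1/100) = 937530000 Ω.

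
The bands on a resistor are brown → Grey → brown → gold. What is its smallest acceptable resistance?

Brown → 1 (first significant figure)
Grey → 8 (second significant figure)
Brown → ×10 multiplier
Gold → ±5% tolerance
18 × 10 = 180 Ω
Smallest = 180 × (1 − 5/100) = 171 Ω.

171 Ω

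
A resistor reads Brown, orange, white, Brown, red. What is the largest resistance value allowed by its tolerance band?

Brown → 1 (first significant figure)
Orange → 3 (second significant figure)
White → 9 (third significant figure)
Brown → ×10 multiplier
Red → ±2% tolerance
139 × 10 = 1390 Ω
Largest = 1390 × (1 + 2/100) = 1417.8 Ω.

1417.8 Ω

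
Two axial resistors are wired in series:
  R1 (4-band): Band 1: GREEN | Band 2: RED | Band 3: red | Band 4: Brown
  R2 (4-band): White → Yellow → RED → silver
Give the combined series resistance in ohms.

R1: green, red → 52; red ×10^2 → 5200 Ω.
R2: white, yellow → 94; red ×10^2 → 9400 Ω.
Series: 5200 + 9400 = 14600 Ω.

14600 Ω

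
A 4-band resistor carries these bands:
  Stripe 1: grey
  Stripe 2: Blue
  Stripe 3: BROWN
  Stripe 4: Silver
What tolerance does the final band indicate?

The last band, silver, is the tolerance band.
Silver corresponds to ±10%.

±10%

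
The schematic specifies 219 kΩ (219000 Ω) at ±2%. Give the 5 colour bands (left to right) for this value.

219000 Ω = 219 × 10^3.
2 → red
1 → brown
9 → white
Multiplier 10^3 → orange.
±2% tolerance → red.

red, brown, white, orange, red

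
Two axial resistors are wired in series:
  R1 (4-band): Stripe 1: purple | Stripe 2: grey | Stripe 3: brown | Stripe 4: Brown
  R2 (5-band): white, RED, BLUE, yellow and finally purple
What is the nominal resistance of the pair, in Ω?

R1: violet, grey → 78; brown ×10 → 780 Ω.
R2: white, red, blue → 926; yellow ×10^4 → 9260000 Ω.
Series: 780 + 9260000 = 9260780 Ω.

9260780 Ω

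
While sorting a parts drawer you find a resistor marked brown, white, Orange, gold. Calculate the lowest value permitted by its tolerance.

18050 Ω

Brown → 1 (first significant figure)
White → 9 (second significant figure)
Orange → ×10^3 multiplier
Gold → ±5% tolerance
19 × 1000 = 19000 Ω
Lowest = 19000 × (1 − 5/100) = 18050 Ω.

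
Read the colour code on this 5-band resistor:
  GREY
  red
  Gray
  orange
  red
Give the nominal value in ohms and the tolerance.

Grey → 8 (first significant figure)
Red → 2 (second significant figure)
Grey → 8 (third significant figure)
Orange → ×10^3 multiplier
Red → ±2% tolerance
828 × 1000 = 828000 Ω

828000 Ω ±2%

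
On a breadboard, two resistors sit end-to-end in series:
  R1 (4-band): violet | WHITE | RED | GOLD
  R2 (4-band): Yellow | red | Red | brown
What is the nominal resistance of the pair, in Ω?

R1: violet, white → 79; red ×10^2 → 7900 Ω.
R2: yellow, red → 42; red ×10^2 → 4200 Ω.
Series: 7900 + 4200 = 12100 Ω.

12100 Ω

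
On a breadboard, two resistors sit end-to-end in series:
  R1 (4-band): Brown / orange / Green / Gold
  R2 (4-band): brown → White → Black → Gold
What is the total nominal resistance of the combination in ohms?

1300019 Ω

R1: brown, orange → 13; green ×10^5 → 1300000 Ω.
R2: brown, white → 19; black ×1 → 19 Ω.
Series: 1300000 + 19 = 1300019 Ω.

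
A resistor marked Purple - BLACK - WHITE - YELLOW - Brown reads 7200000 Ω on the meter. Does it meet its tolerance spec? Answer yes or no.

Violet → 7 (first significant figure)
Black → 0 (second significant figure)
White → 9 (third significant figure)
Yellow → ×10^4 multiplier
Brown → ±1% tolerance
709 × 10000 = 7090000 Ω
Allowed range: 7019100 Ω to 7160900 Ω.
7200000 Ω lies outside that range.

no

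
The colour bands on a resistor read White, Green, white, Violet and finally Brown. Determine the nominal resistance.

White → 9 (first significant figure)
Green → 5 (second significant figure)
White → 9 (third significant figure)
Violet → ×10^7 multiplier
959 × 10000000 = 9590000000 Ω

9590000000 Ω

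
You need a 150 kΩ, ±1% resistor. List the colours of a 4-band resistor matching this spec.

150000 Ω = 15 × 10^4.
1 → brown
5 → green
Multiplier 10^4 → yellow.
±1% tolerance → brown.

brown, green, yellow, brown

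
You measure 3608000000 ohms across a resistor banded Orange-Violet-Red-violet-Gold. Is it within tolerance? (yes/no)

Orange → 3 (first significant figure)
Violet → 7 (second significant figure)
Red → 2 (third significant figure)
Violet → ×10^7 multiplier
Gold → ±5% tolerance
372 × 10000000 = 3720000000 Ω
Allowed range: 3534000000 Ω to 3906000000 Ω.
3608000000 ohms lies inside that range.

yes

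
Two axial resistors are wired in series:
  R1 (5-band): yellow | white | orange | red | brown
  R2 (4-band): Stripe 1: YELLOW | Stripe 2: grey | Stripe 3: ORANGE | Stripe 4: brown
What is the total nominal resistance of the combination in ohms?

97300 Ω

R1: yellow, white, orange → 493; red ×10^2 → 49300 Ω.
R2: yellow, grey → 48; orange ×10^3 → 48000 Ω.
Series: 49300 + 48000 = 97300 Ω.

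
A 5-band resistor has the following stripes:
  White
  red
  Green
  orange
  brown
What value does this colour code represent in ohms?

925000 Ω

White → 9 (first significant figure)
Red → 2 (second significant figure)
Green → 5 (third significant figure)
Orange → ×10^3 multiplier
925 × 1000 = 925000 Ω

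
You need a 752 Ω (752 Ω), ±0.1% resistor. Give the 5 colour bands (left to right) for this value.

752 Ω = 752 × 10^0.
7 → violet
5 → green
2 → red
Multiplier 10^0 → black.
±0.1% tolerance → violet.

violet, green, red, black, violet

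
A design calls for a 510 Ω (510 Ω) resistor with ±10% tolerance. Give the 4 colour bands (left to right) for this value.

green, brown, brown, silver

510 Ω = 51 × 10^1.
5 → green
1 → brown
Multiplier 10^1 → brown.
±10% tolerance → silver.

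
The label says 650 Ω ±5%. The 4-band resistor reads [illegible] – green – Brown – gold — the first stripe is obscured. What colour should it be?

blue

650 Ω = 65 × 10^1.
The first band gives digit 6 of the significand, and 6 is blue.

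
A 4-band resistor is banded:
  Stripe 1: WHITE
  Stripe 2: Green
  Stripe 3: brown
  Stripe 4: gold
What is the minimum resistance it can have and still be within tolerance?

902.5 Ω

White → 9 (first significant figure)
Green → 5 (second significant figure)
Brown → ×10 multiplier
Gold → ±5% tolerance
95 × 10 = 950 Ω
Minimum = 950 × (1 − 5/100) = 902.5 Ω.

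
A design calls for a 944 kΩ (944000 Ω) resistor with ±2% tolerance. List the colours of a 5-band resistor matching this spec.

white, yellow, yellow, orange, red

944000 Ω = 944 × 10^3.
9 → white
4 → yellow
4 → yellow
Multiplier 10^3 → orange.
±2% tolerance → red.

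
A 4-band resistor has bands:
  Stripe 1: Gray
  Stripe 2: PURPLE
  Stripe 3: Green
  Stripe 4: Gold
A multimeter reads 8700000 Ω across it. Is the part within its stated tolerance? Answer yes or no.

yes

Grey → 8 (first significant figure)
Violet → 7 (second significant figure)
Green → ×10^5 multiplier
Gold → ±5% tolerance
87 × 100000 = 8700000 Ω
Allowed range: 8265000 Ω to 9135000 Ω.
8700000 Ω lies inside that range.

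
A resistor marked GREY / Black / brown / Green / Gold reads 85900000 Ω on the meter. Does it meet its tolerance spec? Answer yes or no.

Grey → 8 (first significant figure)
Black → 0 (second significant figure)
Brown → 1 (third significant figure)
Green → ×10^5 multiplier
Gold → ±5% tolerance
801 × 100000 = 80100000 Ω
Allowed range: 76095000 Ω to 84105000 Ω.
85900000 Ω lies outside that range.

no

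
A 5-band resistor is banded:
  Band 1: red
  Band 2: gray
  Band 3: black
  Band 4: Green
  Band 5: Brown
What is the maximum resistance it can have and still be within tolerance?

28280000 Ω

Red → 2 (first significant figure)
Grey → 8 (second significant figure)
Black → 0 (third significant figure)
Green → ×10^5 multiplier
Brown → ±1% tolerance
280 × 100000 = 28000000 Ω
Maximum = 28000000 × (1 + 1/100) = 28280000 Ω.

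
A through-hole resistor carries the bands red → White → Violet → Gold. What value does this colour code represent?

Red → 2 (first significant figure)
White → 9 (second significant figure)
Violet → ×10^7 multiplier
29 × 10000000 = 290000000 Ω

290000000 Ω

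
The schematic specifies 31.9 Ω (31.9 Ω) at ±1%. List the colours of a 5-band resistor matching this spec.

orange, brown, white, gold, brown

31.9 Ω = 319 × 10^-1.
3 → orange
1 → brown
9 → white
Multiplier 10^-1 → gold.
±1% tolerance → brown.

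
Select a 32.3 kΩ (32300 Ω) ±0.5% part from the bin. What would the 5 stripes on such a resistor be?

orange, red, orange, red, green

32300 Ω = 323 × 10^2.
3 → orange
2 → red
3 → orange
Multiplier 10^2 → red.
±0.5% tolerance → green.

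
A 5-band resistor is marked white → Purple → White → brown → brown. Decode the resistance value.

9790 Ω

White → 9 (first significant figure)
Violet → 7 (second significant figure)
White → 9 (third significant figure)
Brown → ×10 multiplier
979 × 10 = 9790 Ω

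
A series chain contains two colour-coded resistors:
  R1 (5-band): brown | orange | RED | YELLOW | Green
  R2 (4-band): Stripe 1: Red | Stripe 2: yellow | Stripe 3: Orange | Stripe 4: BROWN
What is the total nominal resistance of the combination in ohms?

1344000 Ω

R1: brown, orange, red → 132; yellow ×10^4 → 1320000 Ω.
R2: red, yellow → 24; orange ×10^3 → 24000 Ω.
Series: 1320000 + 24000 = 1344000 Ω.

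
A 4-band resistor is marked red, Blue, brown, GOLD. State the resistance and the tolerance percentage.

Red → 2 (first significant figure)
Blue → 6 (second significant figure)
Brown → ×10 multiplier
Gold → ±5% tolerance
26 × 10 = 260 Ω

260 Ω ±5%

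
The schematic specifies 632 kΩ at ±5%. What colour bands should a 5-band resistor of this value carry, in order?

blue, orange, red, orange, gold

632000 Ω = 632 × 10^3.
6 → blue
3 → orange
2 → red
Multiplier 10^3 → orange.
±5% tolerance → gold.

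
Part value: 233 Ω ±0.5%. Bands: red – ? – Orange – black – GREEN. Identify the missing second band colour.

233 Ω = 233 × 10^0.
The second band gives digit 3 of the significand, and 3 is orange.

orange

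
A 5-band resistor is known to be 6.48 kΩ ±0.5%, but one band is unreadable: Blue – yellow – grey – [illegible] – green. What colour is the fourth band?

brown

6480 Ω = 648 × 10^1.
The fourth band is the multiplier, 10^1, which is brown.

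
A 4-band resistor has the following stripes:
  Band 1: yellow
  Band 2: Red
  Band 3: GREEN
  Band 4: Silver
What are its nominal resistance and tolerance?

Yellow → 4 (first significant figure)
Red → 2 (second significant figure)
Green → ×10^5 multiplier
Silver → ±10% tolerance
42 × 100000 = 4200000 Ω

4200000 Ω ±10%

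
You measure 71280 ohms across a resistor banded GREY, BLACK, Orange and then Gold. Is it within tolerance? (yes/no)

Grey → 8 (first significant figure)
Black → 0 (second significant figure)
Orange → ×10^3 multiplier
Gold → ±5% tolerance
80 × 1000 = 80000 Ω
Allowed range: 76000 Ω to 84000 Ω.
71280 ohms lies outside that range.

no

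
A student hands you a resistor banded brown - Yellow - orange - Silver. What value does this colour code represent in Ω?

Brown → 1 (first significant figure)
Yellow → 4 (second significant figure)
Orange → ×10^3 multiplier
14 × 1000 = 14000 Ω

14000 Ω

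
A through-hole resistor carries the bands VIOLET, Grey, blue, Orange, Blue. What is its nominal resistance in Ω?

Violet → 7 (first significant figure)
Grey → 8 (second significant figure)
Blue → 6 (third significant figure)
Orange → ×10^3 multiplier
786 × 1000 = 786000 Ω

786000 Ω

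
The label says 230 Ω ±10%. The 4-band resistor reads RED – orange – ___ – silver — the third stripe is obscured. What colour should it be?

230 Ω = 23 × 10^1.
The third band is the multiplier, 10^1, which is brown.

brown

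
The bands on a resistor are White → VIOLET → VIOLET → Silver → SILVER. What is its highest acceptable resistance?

White → 9 (first significant figure)
Violet → 7 (second significant figure)
Violet → 7 (third significant figure)
Silver → ×0.01 multiplier
Silver → ±10% tolerance
977 × 0.01 = 9.77 Ω
Highest = 9.77 × (1 + 10/100) = 10.747 Ω.

10.747 Ω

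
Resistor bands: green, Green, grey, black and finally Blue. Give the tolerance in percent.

±0.25%

The last band, blue, is the tolerance band.
Blue corresponds to ±0.25%.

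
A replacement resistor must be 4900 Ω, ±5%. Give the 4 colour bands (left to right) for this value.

yellow, white, red, gold

4900 Ω = 49 × 10^2.
4 → yellow
9 → white
Multiplier 10^2 → red.
±5% tolerance → gold.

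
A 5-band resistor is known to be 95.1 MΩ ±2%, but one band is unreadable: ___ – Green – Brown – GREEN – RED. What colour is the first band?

white

95100000 Ω = 951 × 10^5.
The first band gives digit 9 of the significand, and 9 is white.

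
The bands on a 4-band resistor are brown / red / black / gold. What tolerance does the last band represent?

±5%

The last band, gold, is the tolerance band.
Gold corresponds to ±5%.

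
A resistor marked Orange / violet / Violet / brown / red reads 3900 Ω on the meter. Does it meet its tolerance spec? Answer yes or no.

Orange → 3 (first significant figure)
Violet → 7 (second significant figure)
Violet → 7 (third significant figure)
Brown → ×10 multiplier
Red → ±2% tolerance
377 × 10 = 3770 Ω
Allowed range: 3694.6 Ω to 3845.4 Ω.
3900 Ω lies outside that range.

no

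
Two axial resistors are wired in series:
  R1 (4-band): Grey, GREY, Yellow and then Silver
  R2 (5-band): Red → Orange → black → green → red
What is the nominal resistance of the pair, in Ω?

R1: grey, grey → 88; yellow ×10^4 → 880000 Ω.
R2: red, orange, black → 230; green ×10^5 → 23000000 Ω.
Series: 880000 + 23000000 = 23880000 Ω.

23880000 Ω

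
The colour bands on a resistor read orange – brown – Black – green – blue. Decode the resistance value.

Orange → 3 (first significant figure)
Brown → 1 (second significant figure)
Black → 0 (third significant figure)
Green → ×10^5 multiplier
310 × 100000 = 31000000 Ω

31000000 Ω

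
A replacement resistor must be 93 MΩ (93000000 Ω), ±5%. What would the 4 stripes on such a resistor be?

93000000 Ω = 93 × 10^6.
9 → white
3 → orange
Multiplier 10^6 → blue.
±5% tolerance → gold.

white, orange, blue, gold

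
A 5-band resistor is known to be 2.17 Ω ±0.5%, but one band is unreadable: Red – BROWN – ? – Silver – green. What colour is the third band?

violet

2.17 Ω = 217 × 10^-2.
The third band gives digit 7 of the significand, and 7 is violet.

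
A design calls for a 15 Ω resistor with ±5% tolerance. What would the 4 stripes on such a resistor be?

15 Ω = 15 × 10^0.
1 → brown
5 → green
Multiplier 10^0 → black.
±5% tolerance → gold.

brown, green, black, gold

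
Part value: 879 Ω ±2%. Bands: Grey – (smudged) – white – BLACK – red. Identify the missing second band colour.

violet

879 Ω = 879 × 10^0.
The second band gives digit 7 of the significand, and 7 is violet.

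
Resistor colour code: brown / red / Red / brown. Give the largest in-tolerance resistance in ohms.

Brown → 1 (first significant figure)
Red → 2 (second significant figure)
Red → ×10^2 multiplier
Brown → ±1% tolerance
12 × 100 = 1200 Ω
Largest = 1200 × (1 + 1/100) = 1212 Ω.

1212 Ω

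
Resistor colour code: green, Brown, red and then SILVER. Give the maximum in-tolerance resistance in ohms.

Green → 5 (first significant figure)
Brown → 1 (second significant figure)
Red → ×10^2 multiplier
Silver → ±10% tolerance
51 × 100 = 5100 Ω
Maximum = 5100 × (1 + 10/100) = 5610 Ω.

5610 Ω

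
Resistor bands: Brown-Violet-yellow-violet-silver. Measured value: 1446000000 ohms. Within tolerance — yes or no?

no

Brown → 1 (first significant figure)
Violet → 7 (second significant figure)
Yellow → 4 (third significant figure)
Violet → ×10^7 multiplier
Silver → ±10% tolerance
174 × 10000000 = 1740000000 Ω
Allowed range: 1566000000 Ω to 1914000000 Ω.
1446000000 ohms lies outside that range.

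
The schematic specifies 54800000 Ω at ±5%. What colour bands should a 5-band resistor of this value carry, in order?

green, yellow, grey, green, gold

54800000 Ω = 548 × 10^5.
5 → green
4 → yellow
8 → grey
Multiplier 10^5 → green.
±5% tolerance → gold.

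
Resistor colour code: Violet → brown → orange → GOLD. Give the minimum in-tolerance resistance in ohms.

67450 Ω

Violet → 7 (first significant figure)
Brown → 1 (second significant figure)
Orange → ×10^3 multiplier
Gold → ±5% tolerance
71 × 1000 = 71000 Ω
Minimum = 71000 × (1 − 5/100) = 67450 Ω.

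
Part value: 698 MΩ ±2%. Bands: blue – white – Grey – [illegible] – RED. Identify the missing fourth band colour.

698000000 Ω = 698 × 10^6.
The fourth band is the multiplier, 10^6, which is blue.

blue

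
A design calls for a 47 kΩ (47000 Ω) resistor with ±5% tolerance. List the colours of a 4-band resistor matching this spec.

yellow, violet, orange, gold

47000 Ω = 47 × 10^3.
4 → yellow
7 → violet
Multiplier 10^3 → orange.
±5% tolerance → gold.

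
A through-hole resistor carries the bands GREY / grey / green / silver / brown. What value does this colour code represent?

8.85 Ω

Grey → 8 (first significant figure)
Grey → 8 (second significant figure)
Green → 5 (third significant figure)
Silver → ×0.01 multiplier
885 × 0.01 = 8.85 Ω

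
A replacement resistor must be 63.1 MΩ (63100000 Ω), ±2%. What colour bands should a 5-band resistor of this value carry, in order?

blue, orange, brown, green, red

63100000 Ω = 631 × 10^5.
6 → blue
3 → orange
1 → brown
Multiplier 10^5 → green.
±2% tolerance → red.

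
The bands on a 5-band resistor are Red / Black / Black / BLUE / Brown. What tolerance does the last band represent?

±1%

The last band, brown, is the tolerance band.
Brown corresponds to ±1%.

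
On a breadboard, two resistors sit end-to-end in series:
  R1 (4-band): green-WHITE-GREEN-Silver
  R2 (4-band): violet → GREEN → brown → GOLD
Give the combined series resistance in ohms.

R1: green, white → 59; green ×10^5 → 5900000 Ω.
R2: violet, green → 75; brown ×10 → 750 Ω.
Series: 5900000 + 750 = 5900750 Ω.

5900750 Ω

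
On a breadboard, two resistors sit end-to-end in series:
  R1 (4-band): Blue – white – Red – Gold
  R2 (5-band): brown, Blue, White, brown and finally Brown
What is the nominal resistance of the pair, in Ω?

8590 Ω

R1: blue, white → 69; red ×10^2 → 6900 Ω.
R2: brown, blue, white → 169; brown ×10 → 1690 Ω.
Series: 6900 + 1690 = 8590 Ω.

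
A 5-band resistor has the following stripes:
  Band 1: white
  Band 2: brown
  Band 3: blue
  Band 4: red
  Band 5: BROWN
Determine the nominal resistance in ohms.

White → 9 (first significant figure)
Brown → 1 (second significant figure)
Blue → 6 (third significant figure)
Red → ×10^2 multiplier
916 × 100 = 91600 Ω

91600 Ω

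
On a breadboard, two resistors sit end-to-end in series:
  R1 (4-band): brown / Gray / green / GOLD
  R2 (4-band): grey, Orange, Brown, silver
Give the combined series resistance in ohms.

1800830 Ω

R1: brown, grey → 18; green ×10^5 → 1800000 Ω.
R2: grey, orange → 83; brown ×10 → 830 Ω.
Series: 1800000 + 830 = 1800830 Ω.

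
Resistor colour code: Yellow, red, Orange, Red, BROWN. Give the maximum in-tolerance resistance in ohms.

Yellow → 4 (first significant figure)
Red → 2 (second significant figure)
Orange → 3 (third significant figure)
Red → ×10^2 multiplier
Brown → ±1% tolerance
423 × 100 = 42300 Ω
Maximum = 42300 × (1 + 1/100) = 42723 Ω.

42723 Ω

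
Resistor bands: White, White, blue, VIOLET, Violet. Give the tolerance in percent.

The last band, violet, is the tolerance band.
Violet corresponds to ±0.1%.

±0.1%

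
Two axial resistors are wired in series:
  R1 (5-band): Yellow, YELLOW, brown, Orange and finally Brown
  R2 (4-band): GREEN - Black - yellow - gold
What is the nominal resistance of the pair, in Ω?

R1: yellow, yellow, brown → 441; orange ×10^3 → 441000 Ω.
R2: green, black → 50; yellow ×10^4 → 500000 Ω.
Series: 441000 + 500000 = 941000 Ω.

941000 Ω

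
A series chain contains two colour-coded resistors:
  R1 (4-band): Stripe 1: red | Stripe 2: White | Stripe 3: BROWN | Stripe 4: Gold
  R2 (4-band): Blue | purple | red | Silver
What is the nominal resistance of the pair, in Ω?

R1: red, white → 29; brown ×10 → 290 Ω.
R2: blue, violet → 67; red ×10^2 → 6700 Ω.
Series: 290 + 6700 = 6990 Ω.

6990 Ω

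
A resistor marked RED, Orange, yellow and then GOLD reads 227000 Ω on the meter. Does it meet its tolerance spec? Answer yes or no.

yes

Red → 2 (first significant figure)
Orange → 3 (second significant figure)
Yellow → ×10^4 multiplier
Gold → ±5% tolerance
23 × 10000 = 230000 Ω
Allowed range: 218500 Ω to 241500 Ω.
227000 Ω lies inside that range.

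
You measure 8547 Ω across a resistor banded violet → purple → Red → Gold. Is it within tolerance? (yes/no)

no

Violet → 7 (first significant figure)
Violet → 7 (second significant figure)
Red → ×10^2 multiplier
Gold → ±5% tolerance
77 × 100 = 7700 Ω
Allowed range: 7315 Ω to 8085 Ω.
8547 Ω lies outside that range.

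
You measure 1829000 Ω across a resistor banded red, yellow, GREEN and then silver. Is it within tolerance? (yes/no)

Red → 2 (first significant figure)
Yellow → 4 (second significant figure)
Green → ×10^5 multiplier
Silver → ±10% tolerance
24 × 100000 = 2400000 Ω
Allowed range: 2160000 Ω to 2640000 Ω.
1829000 Ω lies outside that range.

no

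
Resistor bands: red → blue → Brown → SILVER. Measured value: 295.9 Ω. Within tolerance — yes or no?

Red → 2 (first significant figure)
Blue → 6 (second significant figure)
Brown → ×10 multiplier
Silver → ±10% tolerance
26 × 10 = 260 Ω
Allowed range: 234 Ω to 286 Ω.
295.9 Ω lies outside that range.

no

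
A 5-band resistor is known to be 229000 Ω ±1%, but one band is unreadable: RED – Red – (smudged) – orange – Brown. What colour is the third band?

229000 Ω = 229 × 10^3.
The third band gives digit 9 of the significand, and 9 is white.

white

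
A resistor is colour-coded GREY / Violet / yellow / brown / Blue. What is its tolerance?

±0.25%

The last band, blue, is the tolerance band.
Blue corresponds to ±0.25%.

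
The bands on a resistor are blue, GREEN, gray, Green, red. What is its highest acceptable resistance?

67116000 Ω

Blue → 6 (first significant figure)
Green → 5 (second significant figure)
Grey → 8 (third significant figure)
Green → ×10^5 multiplier
Red → ±2% tolerance
658 × 100000 = 65800000 Ω
Highest = 65800000 × (1 + 2/100) = 67116000 Ω.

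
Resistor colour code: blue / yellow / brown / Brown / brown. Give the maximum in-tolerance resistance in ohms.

6474.1 Ω

Blue → 6 (first significant figure)
Yellow → 4 (second significant figure)
Brown → 1 (third significant figure)
Brown → ×10 multiplier
Brown → ±1% tolerance
641 × 10 = 6410 Ω
Maximum = 6410 × (1 + 1/100) = 6474.1 Ω.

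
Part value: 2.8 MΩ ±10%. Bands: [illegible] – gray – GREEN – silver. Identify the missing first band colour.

red

2800000 Ω = 28 × 10^5.
The first band gives digit 2 of the significand, and 2 is red.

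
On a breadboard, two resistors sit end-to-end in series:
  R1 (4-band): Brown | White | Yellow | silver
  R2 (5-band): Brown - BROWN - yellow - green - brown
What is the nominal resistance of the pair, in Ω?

11590000 Ω

R1: brown, white → 19; yellow ×10^4 → 190000 Ω.
R2: brown, brown, yellow → 114; green ×10^5 → 11400000 Ω.
Series: 190000 + 11400000 = 11590000 Ω.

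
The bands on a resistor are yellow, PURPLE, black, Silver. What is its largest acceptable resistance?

Yellow → 4 (first significant figure)
Violet → 7 (second significant figure)
Black → ×1 multiplier
Silver → ±10% tolerance
47 × 1 = 47 Ω
Largest = 47 × (1 + 10/100) = 51.7 Ω.

51.7 Ω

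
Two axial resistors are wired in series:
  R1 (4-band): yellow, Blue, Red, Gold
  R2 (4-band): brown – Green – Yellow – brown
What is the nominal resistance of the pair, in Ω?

154600 Ω

R1: yellow, blue → 46; red ×10^2 → 4600 Ω.
R2: brown, green → 15; yellow ×10^4 → 150000 Ω.
Series: 4600 + 150000 = 154600 Ω.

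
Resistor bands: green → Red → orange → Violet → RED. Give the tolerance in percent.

±2%

The last band, red, is the tolerance band.
Red corresponds to ±2%.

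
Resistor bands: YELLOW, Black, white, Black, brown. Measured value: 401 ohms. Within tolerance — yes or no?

no

Yellow → 4 (first significant figure)
Black → 0 (second significant figure)
White → 9 (third significant figure)
Black → ×1 multiplier
Brown → ±1% tolerance
409 × 1 = 409 Ω
Allowed range: 404.91 Ω to 413.09 Ω.
401 ohms lies outside that range.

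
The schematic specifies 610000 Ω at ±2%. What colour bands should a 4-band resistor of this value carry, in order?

blue, brown, yellow, red

610000 Ω = 61 × 10^4.
6 → blue
1 → brown
Multiplier 10^4 → yellow.
±2% tolerance → red.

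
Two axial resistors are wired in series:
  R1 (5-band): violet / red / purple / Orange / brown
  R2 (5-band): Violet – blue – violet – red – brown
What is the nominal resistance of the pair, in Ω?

R1: violet, red, violet → 727; orange ×10^3 → 727000 Ω.
R2: violet, blue, violet → 767; red ×10^2 → 76700 Ω.
Series: 727000 + 76700 = 803700 Ω.

803700 Ω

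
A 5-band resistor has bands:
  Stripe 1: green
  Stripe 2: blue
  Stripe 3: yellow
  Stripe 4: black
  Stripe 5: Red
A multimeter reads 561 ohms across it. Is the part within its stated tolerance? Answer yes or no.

Green → 5 (first significant figure)
Blue → 6 (second significant figure)
Yellow → 4 (third significant figure)
Black → ×1 multiplier
Red → ±2% tolerance
564 × 1 = 564 Ω
Allowed range: 552.72 Ω to 575.28 Ω.
561 ohms lies inside that range.

yes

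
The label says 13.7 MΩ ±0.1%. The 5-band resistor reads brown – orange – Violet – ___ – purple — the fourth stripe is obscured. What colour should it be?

green

13700000 Ω = 137 × 10^5.
The fourth band is the multiplier, 10^5, which is green.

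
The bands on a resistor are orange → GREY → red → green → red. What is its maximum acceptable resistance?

38964000 Ω

Orange → 3 (first significant figure)
Grey → 8 (second significant figure)
Red → 2 (third significant figure)
Green → ×10^5 multiplier
Red → ±2% tolerance
382 × 100000 = 38200000 Ω
Maximum = 38200000 × (1 + 2/100) = 38964000 Ω.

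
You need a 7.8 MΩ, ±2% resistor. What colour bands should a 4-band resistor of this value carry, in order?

violet, grey, green, red

7800000 Ω = 78 × 10^5.
7 → violet
8 → grey
Multiplier 10^5 → green.
±2% tolerance → red.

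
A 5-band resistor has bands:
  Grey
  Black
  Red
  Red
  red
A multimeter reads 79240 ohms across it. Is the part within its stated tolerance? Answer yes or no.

yes

Grey → 8 (first significant figure)
Black → 0 (second significant figure)
Red → 2 (third significant figure)
Red → ×10^2 multiplier
Red → ±2% tolerance
802 × 100 = 80200 Ω
Allowed range: 78596 Ω to 81804 Ω.
79240 ohms lies inside that range.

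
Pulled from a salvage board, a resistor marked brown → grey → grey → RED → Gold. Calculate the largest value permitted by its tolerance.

19740 Ω

Brown → 1 (first significant figure)
Grey → 8 (second significant figure)
Grey → 8 (third significant figure)
Red → ×10^2 multiplier
Gold → ±5% tolerance
188 × 100 = 18800 Ω
Largest = 18800 × (1 + 5/100) = 19740 Ω.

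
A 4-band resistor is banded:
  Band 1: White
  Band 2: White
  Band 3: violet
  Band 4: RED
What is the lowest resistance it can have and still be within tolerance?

970200000 Ω

White → 9 (first significant figure)
White → 9 (second significant figure)
Violet → ×10^7 multiplier
Red → ±2% tolerance
99 × 10000000 = 990000000 Ω
Lowest = 990000000 × (1 − 2/100) = 970200000 Ω.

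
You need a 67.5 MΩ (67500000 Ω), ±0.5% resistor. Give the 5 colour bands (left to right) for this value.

blue, violet, green, green, green

67500000 Ω = 675 × 10^5.
6 → blue
7 → violet
5 → green
Multiplier 10^5 → green.
±0.5% tolerance → green.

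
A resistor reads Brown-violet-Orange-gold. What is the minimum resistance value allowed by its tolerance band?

16150 Ω

Brown → 1 (first significant figure)
Violet → 7 (second significant figure)
Orange → ×10^3 multiplier
Gold → ±5% tolerance
17 × 1000 = 17000 Ω
Minimum = 17000 × (1 − 5/100) = 16150 Ω.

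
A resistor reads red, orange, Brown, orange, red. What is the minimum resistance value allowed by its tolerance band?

226380 Ω

Red → 2 (first significant figure)
Orange → 3 (second significant figure)
Brown → 1 (third significant figure)
Orange → ×10^3 multiplier
Red → ±2% tolerance
231 × 1000 = 231000 Ω
Minimum = 231000 × (1 − 2/100) = 226380 Ω.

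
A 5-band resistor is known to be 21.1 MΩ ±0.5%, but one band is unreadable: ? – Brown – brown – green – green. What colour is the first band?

21100000 Ω = 211 × 10^5.
The first band gives digit 2 of the significand, and 2 is red.

red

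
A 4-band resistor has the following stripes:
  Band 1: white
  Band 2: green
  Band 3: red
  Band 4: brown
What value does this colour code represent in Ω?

9500 Ω

White → 9 (first significant figure)
Green → 5 (second significant figure)
Red → ×10^2 multiplier
95 × 100 = 9500 Ω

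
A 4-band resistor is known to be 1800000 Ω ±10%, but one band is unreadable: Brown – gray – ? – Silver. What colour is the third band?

1800000 Ω = 18 × 10^5.
The third band is the multiplier, 10^5, which is green.

green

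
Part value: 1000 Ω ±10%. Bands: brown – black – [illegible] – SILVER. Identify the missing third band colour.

red

1000 Ω = 10 × 10^2.
The third band is the multiplier, 10^2, which is red.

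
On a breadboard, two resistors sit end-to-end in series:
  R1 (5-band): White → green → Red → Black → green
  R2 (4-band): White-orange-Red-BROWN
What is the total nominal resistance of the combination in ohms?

10252 Ω

R1: white, green, red → 952; black ×1 → 952 Ω.
R2: white, orange → 93; red ×10^2 → 9300 Ω.
Series: 952 + 9300 = 10252 Ω.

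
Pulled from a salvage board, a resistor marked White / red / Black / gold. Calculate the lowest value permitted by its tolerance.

White → 9 (first significant figure)
Red → 2 (second significant figure)
Black → ×1 multiplier
Gold → ±5% tolerance
92 × 1 = 92 Ω
Lowest = 92 × (1 − 5/100) = 87.4 Ω.

87.4 Ω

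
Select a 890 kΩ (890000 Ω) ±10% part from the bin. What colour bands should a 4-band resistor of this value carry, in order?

grey, white, yellow, silver

890000 Ω = 89 × 10^4.
8 → grey
9 → white
Multiplier 10^4 → yellow.
±10% tolerance → silver.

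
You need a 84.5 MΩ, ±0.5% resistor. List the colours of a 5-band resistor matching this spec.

84500000 Ω = 845 × 10^5.
8 → grey
4 → yellow
5 → green
Multiplier 10^5 → green.
±0.5% tolerance → green.

grey, yellow, green, green, green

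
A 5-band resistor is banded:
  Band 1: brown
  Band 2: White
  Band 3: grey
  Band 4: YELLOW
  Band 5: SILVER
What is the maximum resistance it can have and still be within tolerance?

2178000 Ω

Brown → 1 (first significant figure)
White → 9 (second significant figure)
Grey → 8 (third significant figure)
Yellow → ×10^4 multiplier
Silver → ±10% tolerance
198 × 10000 = 1980000 Ω
Maximum = 1980000 × (1 + 10/100) = 2178000 Ω.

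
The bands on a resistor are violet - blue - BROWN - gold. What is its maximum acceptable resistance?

Violet → 7 (first significant figure)
Blue → 6 (second significant figure)
Brown → ×10 multiplier
Gold → ±5% tolerance
76 × 10 = 760 Ω
Maximum = 760 × (1 + 5/100) = 798 Ω.

798 Ω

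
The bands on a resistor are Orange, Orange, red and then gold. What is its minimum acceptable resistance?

Orange → 3 (first significant figure)
Orange → 3 (second significant figure)
Red → ×10^2 multiplier
Gold → ±5% tolerance
33 × 100 = 3300 Ω
Minimum = 3300 × (1 − 5/100) = 3135 Ω.

3135 Ω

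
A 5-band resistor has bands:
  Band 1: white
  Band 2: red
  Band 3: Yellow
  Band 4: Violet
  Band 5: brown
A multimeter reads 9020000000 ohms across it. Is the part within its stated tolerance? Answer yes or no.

no

White → 9 (first significant figure)
Red → 2 (second significant figure)
Yellow → 4 (third significant figure)
Violet → ×10^7 multiplier
Brown → ±1% tolerance
924 × 10000000 = 9240000000 Ω
Allowed range: 9147600000 Ω to 9332400000 Ω.
9020000000 ohms lies outside that range.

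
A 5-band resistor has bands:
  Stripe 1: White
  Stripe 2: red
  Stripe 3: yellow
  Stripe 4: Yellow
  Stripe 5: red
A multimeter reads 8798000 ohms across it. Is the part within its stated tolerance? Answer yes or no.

White → 9 (first significant figure)
Red → 2 (second significant figure)
Yellow → 4 (third significant figure)
Yellow → ×10^4 multiplier
Red → ±2% tolerance
924 × 10000 = 9240000 Ω
Allowed range: 9055200 Ω to 9424800 Ω.
8798000 ohms lies outside that range.

no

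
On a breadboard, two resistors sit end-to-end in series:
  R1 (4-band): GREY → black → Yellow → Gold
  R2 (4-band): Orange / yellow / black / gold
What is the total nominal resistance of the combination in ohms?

R1: grey, black → 80; yellow ×10^4 → 800000 Ω.
R2: orange, yellow → 34; black ×1 → 34 Ω.
Series: 800000 + 34 = 800034 Ω.

800034 Ω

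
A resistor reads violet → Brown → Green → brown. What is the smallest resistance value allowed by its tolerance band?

Violet → 7 (first significant figure)
Brown → 1 (second significant figure)
Green → ×10^5 multiplier
Brown → ±1% tolerance
71 × 100000 = 7100000 Ω
Smallest = 7100000 × (1 − 1/100) = 7029000 Ω.

7029000 Ω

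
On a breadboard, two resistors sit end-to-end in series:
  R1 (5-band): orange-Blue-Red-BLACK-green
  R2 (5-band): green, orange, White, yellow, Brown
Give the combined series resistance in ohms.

5390362 Ω

R1: orange, blue, red → 362; black ×1 → 362 Ω.
R2: green, orange, white → 539; yellow ×10^4 → 5390000 Ω.
Series: 362 + 5390000 = 5390362 Ω.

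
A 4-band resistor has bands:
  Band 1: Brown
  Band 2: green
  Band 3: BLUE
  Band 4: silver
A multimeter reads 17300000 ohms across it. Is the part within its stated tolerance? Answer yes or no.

no

Brown → 1 (first significant figure)
Green → 5 (second significant figure)
Blue → ×10^6 multiplier
Silver → ±10% tolerance
15 × 1000000 = 15000000 Ω
Allowed range: 13500000 Ω to 16500000 Ω.
17300000 ohms lies outside that range.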